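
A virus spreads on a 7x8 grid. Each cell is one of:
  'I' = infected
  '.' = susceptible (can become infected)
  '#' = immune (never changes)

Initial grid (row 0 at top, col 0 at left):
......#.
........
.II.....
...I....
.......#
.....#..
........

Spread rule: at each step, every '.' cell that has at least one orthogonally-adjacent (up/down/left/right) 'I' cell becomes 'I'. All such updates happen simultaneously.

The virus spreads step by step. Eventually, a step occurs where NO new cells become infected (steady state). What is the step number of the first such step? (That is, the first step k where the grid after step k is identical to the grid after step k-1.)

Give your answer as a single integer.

Answer: 8

Derivation:
Step 0 (initial): 3 infected
Step 1: +8 new -> 11 infected
Step 2: +11 new -> 22 infected
Step 3: +11 new -> 33 infected
Step 4: +9 new -> 42 infected
Step 5: +6 new -> 48 infected
Step 6: +3 new -> 51 infected
Step 7: +2 new -> 53 infected
Step 8: +0 new -> 53 infected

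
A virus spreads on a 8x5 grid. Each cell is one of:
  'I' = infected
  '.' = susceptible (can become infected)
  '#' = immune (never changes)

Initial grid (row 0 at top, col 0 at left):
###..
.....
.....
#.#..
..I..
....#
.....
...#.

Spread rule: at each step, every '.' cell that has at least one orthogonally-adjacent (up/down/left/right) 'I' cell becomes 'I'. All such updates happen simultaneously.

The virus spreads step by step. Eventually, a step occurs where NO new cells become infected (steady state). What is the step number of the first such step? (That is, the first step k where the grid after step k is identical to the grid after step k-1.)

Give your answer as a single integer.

Answer: 7

Derivation:
Step 0 (initial): 1 infected
Step 1: +3 new -> 4 infected
Step 2: +7 new -> 11 infected
Step 3: +7 new -> 18 infected
Step 4: +8 new -> 26 infected
Step 5: +6 new -> 32 infected
Step 6: +1 new -> 33 infected
Step 7: +0 new -> 33 infected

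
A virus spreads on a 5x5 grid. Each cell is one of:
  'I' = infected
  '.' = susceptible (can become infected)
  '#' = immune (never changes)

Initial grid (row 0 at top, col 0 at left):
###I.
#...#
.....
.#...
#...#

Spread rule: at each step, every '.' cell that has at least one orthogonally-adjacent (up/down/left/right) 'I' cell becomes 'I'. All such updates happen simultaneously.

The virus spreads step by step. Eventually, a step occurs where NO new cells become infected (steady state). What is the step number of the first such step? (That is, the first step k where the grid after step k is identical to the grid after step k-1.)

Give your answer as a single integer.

Step 0 (initial): 1 infected
Step 1: +2 new -> 3 infected
Step 2: +2 new -> 5 infected
Step 3: +4 new -> 9 infected
Step 4: +4 new -> 13 infected
Step 5: +2 new -> 15 infected
Step 6: +2 new -> 17 infected
Step 7: +0 new -> 17 infected

Answer: 7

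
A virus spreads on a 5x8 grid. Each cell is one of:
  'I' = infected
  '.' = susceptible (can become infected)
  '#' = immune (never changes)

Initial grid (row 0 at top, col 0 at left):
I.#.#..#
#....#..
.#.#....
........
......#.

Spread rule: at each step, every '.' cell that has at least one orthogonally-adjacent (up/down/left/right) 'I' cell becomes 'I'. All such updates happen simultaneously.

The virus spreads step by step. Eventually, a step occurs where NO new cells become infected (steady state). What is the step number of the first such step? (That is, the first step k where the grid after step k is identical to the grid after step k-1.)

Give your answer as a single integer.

Answer: 12

Derivation:
Step 0 (initial): 1 infected
Step 1: +1 new -> 2 infected
Step 2: +1 new -> 3 infected
Step 3: +1 new -> 4 infected
Step 4: +2 new -> 6 infected
Step 5: +3 new -> 9 infected
Step 6: +4 new -> 13 infected
Step 7: +5 new -> 18 infected
Step 8: +5 new -> 23 infected
Step 9: +4 new -> 27 infected
Step 10: +3 new -> 30 infected
Step 11: +2 new -> 32 infected
Step 12: +0 new -> 32 infected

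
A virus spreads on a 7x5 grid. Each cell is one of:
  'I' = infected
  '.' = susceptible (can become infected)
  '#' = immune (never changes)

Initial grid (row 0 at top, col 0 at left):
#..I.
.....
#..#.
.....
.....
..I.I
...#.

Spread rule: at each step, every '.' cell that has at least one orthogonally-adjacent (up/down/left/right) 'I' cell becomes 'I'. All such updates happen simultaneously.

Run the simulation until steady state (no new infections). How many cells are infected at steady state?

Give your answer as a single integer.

Step 0 (initial): 3 infected
Step 1: +9 new -> 12 infected
Step 2: +9 new -> 21 infected
Step 3: +7 new -> 28 infected
Step 4: +3 new -> 31 infected
Step 5: +0 new -> 31 infected

Answer: 31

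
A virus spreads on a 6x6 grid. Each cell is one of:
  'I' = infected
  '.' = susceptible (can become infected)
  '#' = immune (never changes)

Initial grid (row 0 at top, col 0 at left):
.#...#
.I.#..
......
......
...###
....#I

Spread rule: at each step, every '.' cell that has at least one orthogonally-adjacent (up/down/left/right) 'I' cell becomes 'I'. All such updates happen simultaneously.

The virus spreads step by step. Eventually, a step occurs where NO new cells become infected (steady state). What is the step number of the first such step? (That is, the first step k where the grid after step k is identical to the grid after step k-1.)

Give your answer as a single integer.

Step 0 (initial): 2 infected
Step 1: +3 new -> 5 infected
Step 2: +5 new -> 10 infected
Step 3: +5 new -> 15 infected
Step 4: +6 new -> 21 infected
Step 5: +5 new -> 26 infected
Step 6: +3 new -> 29 infected
Step 7: +0 new -> 29 infected

Answer: 7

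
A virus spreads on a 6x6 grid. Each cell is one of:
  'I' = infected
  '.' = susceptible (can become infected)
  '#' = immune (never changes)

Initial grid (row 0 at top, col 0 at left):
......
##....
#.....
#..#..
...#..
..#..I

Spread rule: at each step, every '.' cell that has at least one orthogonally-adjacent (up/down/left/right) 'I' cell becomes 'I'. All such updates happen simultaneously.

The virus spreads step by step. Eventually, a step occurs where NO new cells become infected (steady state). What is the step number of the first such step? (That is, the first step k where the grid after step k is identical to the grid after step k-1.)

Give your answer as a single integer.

Answer: 12

Derivation:
Step 0 (initial): 1 infected
Step 1: +2 new -> 3 infected
Step 2: +3 new -> 6 infected
Step 3: +2 new -> 8 infected
Step 4: +2 new -> 10 infected
Step 5: +3 new -> 13 infected
Step 6: +3 new -> 16 infected
Step 7: +4 new -> 20 infected
Step 8: +3 new -> 23 infected
Step 9: +2 new -> 25 infected
Step 10: +3 new -> 28 infected
Step 11: +1 new -> 29 infected
Step 12: +0 new -> 29 infected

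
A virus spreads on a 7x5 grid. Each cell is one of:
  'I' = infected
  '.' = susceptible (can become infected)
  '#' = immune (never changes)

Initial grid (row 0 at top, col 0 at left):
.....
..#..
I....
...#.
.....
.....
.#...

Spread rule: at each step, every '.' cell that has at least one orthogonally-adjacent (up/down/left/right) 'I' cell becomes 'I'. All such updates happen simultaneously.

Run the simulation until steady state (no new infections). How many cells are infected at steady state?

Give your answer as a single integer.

Answer: 32

Derivation:
Step 0 (initial): 1 infected
Step 1: +3 new -> 4 infected
Step 2: +5 new -> 9 infected
Step 3: +5 new -> 14 infected
Step 4: +6 new -> 20 infected
Step 5: +5 new -> 25 infected
Step 6: +4 new -> 29 infected
Step 7: +2 new -> 31 infected
Step 8: +1 new -> 32 infected
Step 9: +0 new -> 32 infected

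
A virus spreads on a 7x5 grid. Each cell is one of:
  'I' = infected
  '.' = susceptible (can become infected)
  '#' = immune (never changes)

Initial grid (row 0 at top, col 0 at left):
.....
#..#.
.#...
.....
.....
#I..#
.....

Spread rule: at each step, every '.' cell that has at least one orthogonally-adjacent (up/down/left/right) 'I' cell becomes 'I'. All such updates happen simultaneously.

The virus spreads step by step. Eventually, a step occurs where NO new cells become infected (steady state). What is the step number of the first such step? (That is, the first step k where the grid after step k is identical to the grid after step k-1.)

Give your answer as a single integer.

Step 0 (initial): 1 infected
Step 1: +3 new -> 4 infected
Step 2: +6 new -> 10 infected
Step 3: +4 new -> 14 infected
Step 4: +5 new -> 19 infected
Step 5: +3 new -> 22 infected
Step 6: +3 new -> 25 infected
Step 7: +3 new -> 28 infected
Step 8: +2 new -> 30 infected
Step 9: +0 new -> 30 infected

Answer: 9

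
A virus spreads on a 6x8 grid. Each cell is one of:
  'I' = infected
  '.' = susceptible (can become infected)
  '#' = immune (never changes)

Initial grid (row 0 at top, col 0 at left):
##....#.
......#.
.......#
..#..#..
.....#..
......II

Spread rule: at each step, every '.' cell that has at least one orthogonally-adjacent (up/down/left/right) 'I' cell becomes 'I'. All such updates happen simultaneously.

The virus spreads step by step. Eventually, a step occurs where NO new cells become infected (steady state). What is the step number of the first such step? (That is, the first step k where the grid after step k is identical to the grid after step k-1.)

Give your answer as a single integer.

Step 0 (initial): 2 infected
Step 1: +3 new -> 5 infected
Step 2: +3 new -> 8 infected
Step 3: +3 new -> 11 infected
Step 4: +4 new -> 15 infected
Step 5: +5 new -> 20 infected
Step 6: +5 new -> 25 infected
Step 7: +5 new -> 30 infected
Step 8: +4 new -> 34 infected
Step 9: +3 new -> 37 infected
Step 10: +1 new -> 38 infected
Step 11: +0 new -> 38 infected

Answer: 11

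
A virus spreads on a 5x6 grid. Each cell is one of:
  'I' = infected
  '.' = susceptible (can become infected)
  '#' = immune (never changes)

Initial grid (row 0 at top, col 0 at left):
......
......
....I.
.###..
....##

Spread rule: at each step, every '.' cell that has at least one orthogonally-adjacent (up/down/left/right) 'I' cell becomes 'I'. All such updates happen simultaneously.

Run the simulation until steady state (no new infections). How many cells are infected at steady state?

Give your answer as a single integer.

Answer: 25

Derivation:
Step 0 (initial): 1 infected
Step 1: +4 new -> 5 infected
Step 2: +5 new -> 10 infected
Step 3: +4 new -> 14 infected
Step 4: +3 new -> 17 infected
Step 5: +3 new -> 20 infected
Step 6: +2 new -> 22 infected
Step 7: +1 new -> 23 infected
Step 8: +1 new -> 24 infected
Step 9: +1 new -> 25 infected
Step 10: +0 new -> 25 infected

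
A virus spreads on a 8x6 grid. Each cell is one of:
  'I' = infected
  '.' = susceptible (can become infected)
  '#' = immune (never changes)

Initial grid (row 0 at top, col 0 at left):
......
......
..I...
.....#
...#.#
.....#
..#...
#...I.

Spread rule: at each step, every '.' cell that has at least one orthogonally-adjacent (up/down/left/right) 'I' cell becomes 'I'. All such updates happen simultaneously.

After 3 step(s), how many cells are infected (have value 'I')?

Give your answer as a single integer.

Step 0 (initial): 2 infected
Step 1: +7 new -> 9 infected
Step 2: +12 new -> 21 infected
Step 3: +12 new -> 33 infected

Answer: 33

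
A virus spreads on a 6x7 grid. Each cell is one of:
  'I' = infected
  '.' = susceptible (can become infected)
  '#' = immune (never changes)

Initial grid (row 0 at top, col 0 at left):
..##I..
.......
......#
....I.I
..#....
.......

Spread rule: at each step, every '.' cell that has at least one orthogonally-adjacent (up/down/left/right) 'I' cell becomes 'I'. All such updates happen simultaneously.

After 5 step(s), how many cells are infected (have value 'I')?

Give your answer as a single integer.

Step 0 (initial): 3 infected
Step 1: +7 new -> 10 infected
Step 2: +10 new -> 20 infected
Step 3: +6 new -> 26 infected
Step 4: +5 new -> 31 infected
Step 5: +5 new -> 36 infected

Answer: 36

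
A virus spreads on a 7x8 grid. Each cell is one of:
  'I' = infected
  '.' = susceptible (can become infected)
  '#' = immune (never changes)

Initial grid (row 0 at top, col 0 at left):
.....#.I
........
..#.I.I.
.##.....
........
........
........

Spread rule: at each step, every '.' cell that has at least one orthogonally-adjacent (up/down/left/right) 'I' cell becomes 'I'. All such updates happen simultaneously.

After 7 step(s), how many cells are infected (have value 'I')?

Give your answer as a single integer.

Step 0 (initial): 3 infected
Step 1: +9 new -> 12 infected
Step 2: +8 new -> 20 infected
Step 3: +7 new -> 27 infected
Step 4: +8 new -> 35 infected
Step 5: +8 new -> 43 infected
Step 6: +5 new -> 48 infected
Step 7: +3 new -> 51 infected

Answer: 51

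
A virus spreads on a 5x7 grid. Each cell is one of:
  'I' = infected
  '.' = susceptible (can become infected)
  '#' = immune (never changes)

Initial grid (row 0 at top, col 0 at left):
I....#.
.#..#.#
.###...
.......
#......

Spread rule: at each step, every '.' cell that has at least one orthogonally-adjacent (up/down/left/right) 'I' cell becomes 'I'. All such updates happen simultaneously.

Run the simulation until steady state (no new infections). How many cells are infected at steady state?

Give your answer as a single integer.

Step 0 (initial): 1 infected
Step 1: +2 new -> 3 infected
Step 2: +2 new -> 5 infected
Step 3: +3 new -> 8 infected
Step 4: +3 new -> 11 infected
Step 5: +2 new -> 13 infected
Step 6: +2 new -> 15 infected
Step 7: +2 new -> 17 infected
Step 8: +3 new -> 20 infected
Step 9: +3 new -> 23 infected
Step 10: +3 new -> 26 infected
Step 11: +0 new -> 26 infected

Answer: 26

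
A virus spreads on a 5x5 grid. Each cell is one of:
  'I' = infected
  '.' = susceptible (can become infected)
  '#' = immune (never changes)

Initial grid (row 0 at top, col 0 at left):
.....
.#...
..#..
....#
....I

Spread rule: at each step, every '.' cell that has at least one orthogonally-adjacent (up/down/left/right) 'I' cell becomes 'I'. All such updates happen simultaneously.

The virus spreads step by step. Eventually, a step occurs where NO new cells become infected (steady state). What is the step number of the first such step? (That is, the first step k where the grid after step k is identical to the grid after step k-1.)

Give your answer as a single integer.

Answer: 9

Derivation:
Step 0 (initial): 1 infected
Step 1: +1 new -> 2 infected
Step 2: +2 new -> 4 infected
Step 3: +3 new -> 7 infected
Step 4: +4 new -> 11 infected
Step 5: +5 new -> 16 infected
Step 6: +3 new -> 19 infected
Step 7: +2 new -> 21 infected
Step 8: +1 new -> 22 infected
Step 9: +0 new -> 22 infected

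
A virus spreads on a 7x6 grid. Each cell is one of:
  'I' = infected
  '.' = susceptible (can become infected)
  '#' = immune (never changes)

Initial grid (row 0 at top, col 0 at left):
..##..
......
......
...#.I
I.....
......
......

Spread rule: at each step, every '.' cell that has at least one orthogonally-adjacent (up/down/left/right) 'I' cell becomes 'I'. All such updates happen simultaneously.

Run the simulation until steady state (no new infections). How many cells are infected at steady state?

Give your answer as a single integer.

Answer: 39

Derivation:
Step 0 (initial): 2 infected
Step 1: +6 new -> 8 infected
Step 2: +9 new -> 17 infected
Step 3: +11 new -> 28 infected
Step 4: +8 new -> 36 infected
Step 5: +3 new -> 39 infected
Step 6: +0 new -> 39 infected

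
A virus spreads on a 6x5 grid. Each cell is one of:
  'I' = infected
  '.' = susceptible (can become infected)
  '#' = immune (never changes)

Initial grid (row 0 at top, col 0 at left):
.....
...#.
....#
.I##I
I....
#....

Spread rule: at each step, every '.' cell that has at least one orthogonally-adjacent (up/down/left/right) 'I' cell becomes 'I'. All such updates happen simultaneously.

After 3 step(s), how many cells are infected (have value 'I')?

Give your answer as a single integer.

Step 0 (initial): 3 infected
Step 1: +4 new -> 7 infected
Step 2: +7 new -> 14 infected
Step 3: +6 new -> 20 infected

Answer: 20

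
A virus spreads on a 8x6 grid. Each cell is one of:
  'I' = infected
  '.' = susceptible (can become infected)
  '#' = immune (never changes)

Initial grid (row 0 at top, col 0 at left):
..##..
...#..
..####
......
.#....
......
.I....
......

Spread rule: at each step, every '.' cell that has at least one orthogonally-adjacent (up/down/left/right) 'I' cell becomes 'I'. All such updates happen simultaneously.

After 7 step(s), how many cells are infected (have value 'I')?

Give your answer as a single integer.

Step 0 (initial): 1 infected
Step 1: +4 new -> 5 infected
Step 2: +5 new -> 10 infected
Step 3: +5 new -> 15 infected
Step 4: +6 new -> 21 infected
Step 5: +6 new -> 27 infected
Step 6: +4 new -> 31 infected
Step 7: +3 new -> 34 infected

Answer: 34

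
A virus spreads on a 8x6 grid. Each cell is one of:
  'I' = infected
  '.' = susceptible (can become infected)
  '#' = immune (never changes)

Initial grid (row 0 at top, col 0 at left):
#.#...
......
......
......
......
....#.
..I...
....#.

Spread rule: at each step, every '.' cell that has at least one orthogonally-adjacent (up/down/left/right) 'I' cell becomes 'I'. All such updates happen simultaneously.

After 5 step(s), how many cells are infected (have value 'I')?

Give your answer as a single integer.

Step 0 (initial): 1 infected
Step 1: +4 new -> 5 infected
Step 2: +7 new -> 12 infected
Step 3: +6 new -> 18 infected
Step 4: +7 new -> 25 infected
Step 5: +6 new -> 31 infected

Answer: 31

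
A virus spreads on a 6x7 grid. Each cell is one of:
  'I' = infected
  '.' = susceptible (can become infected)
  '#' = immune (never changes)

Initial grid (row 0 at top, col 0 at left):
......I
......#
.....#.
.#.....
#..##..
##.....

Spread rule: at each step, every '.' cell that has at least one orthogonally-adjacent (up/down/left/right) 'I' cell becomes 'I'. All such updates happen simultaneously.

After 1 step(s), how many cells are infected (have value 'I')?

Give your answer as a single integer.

Step 0 (initial): 1 infected
Step 1: +1 new -> 2 infected

Answer: 2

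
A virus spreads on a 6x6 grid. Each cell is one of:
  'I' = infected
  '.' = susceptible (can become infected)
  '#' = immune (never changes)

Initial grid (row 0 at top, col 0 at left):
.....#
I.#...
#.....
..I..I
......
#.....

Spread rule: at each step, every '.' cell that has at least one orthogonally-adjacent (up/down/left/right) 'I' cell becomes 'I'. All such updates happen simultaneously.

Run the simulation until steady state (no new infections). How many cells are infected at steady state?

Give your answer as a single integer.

Answer: 32

Derivation:
Step 0 (initial): 3 infected
Step 1: +9 new -> 12 infected
Step 2: +11 new -> 23 infected
Step 3: +7 new -> 30 infected
Step 4: +2 new -> 32 infected
Step 5: +0 new -> 32 infected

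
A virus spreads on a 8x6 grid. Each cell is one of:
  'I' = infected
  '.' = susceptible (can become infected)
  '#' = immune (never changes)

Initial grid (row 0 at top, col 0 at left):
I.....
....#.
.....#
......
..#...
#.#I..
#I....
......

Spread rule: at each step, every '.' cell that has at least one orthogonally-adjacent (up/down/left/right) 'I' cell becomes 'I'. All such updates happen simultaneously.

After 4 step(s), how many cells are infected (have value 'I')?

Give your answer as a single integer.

Step 0 (initial): 3 infected
Step 1: +8 new -> 11 infected
Step 2: +11 new -> 22 infected
Step 3: +12 new -> 34 infected
Step 4: +6 new -> 40 infected

Answer: 40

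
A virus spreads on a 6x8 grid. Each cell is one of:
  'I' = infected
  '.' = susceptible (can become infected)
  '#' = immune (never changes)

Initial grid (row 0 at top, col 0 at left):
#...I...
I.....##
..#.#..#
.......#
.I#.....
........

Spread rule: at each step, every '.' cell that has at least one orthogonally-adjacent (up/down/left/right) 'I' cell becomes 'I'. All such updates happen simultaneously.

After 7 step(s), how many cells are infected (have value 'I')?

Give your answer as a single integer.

Answer: 40

Derivation:
Step 0 (initial): 3 infected
Step 1: +8 new -> 11 infected
Step 2: +11 new -> 22 infected
Step 3: +5 new -> 27 infected
Step 4: +5 new -> 32 infected
Step 5: +4 new -> 36 infected
Step 6: +2 new -> 38 infected
Step 7: +2 new -> 40 infected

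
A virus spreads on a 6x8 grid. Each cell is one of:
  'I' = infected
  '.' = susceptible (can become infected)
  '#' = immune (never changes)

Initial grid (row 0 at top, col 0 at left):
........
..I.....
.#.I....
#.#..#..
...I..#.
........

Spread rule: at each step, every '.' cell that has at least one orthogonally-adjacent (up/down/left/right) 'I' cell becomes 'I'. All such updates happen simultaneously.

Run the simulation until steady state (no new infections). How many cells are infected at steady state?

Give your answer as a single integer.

Answer: 43

Derivation:
Step 0 (initial): 3 infected
Step 1: +9 new -> 12 infected
Step 2: +10 new -> 22 infected
Step 3: +9 new -> 31 infected
Step 4: +6 new -> 37 infected
Step 5: +4 new -> 41 infected
Step 6: +2 new -> 43 infected
Step 7: +0 new -> 43 infected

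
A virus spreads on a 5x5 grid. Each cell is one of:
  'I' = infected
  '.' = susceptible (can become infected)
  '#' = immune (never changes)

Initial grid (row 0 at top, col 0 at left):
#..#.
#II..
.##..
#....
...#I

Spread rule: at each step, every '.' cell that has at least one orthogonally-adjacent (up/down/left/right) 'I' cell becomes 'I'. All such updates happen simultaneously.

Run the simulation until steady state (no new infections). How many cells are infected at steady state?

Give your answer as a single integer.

Answer: 17

Derivation:
Step 0 (initial): 3 infected
Step 1: +4 new -> 7 infected
Step 2: +4 new -> 11 infected
Step 3: +2 new -> 13 infected
Step 4: +2 new -> 15 infected
Step 5: +1 new -> 16 infected
Step 6: +1 new -> 17 infected
Step 7: +0 new -> 17 infected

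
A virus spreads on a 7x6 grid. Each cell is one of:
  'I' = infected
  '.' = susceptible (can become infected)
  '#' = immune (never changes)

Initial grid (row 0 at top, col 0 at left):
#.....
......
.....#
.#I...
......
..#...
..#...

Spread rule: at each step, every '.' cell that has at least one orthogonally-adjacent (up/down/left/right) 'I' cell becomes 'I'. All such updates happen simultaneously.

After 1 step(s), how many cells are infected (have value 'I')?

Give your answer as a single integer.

Answer: 4

Derivation:
Step 0 (initial): 1 infected
Step 1: +3 new -> 4 infected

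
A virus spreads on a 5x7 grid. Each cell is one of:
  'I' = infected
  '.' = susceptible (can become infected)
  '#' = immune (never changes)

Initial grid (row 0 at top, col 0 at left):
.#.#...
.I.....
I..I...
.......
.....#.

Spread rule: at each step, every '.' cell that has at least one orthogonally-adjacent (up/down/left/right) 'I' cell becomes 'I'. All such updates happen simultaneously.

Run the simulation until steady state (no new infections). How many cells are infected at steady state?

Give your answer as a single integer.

Step 0 (initial): 3 infected
Step 1: +8 new -> 11 infected
Step 2: +9 new -> 20 infected
Step 3: +7 new -> 27 infected
Step 4: +3 new -> 30 infected
Step 5: +2 new -> 32 infected
Step 6: +0 new -> 32 infected

Answer: 32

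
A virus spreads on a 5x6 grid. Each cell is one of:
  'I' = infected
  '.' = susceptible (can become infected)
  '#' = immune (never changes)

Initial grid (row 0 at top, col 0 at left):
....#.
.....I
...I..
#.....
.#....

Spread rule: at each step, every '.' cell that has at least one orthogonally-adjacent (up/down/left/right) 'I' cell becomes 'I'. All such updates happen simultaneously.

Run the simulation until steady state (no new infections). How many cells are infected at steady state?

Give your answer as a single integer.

Answer: 26

Derivation:
Step 0 (initial): 2 infected
Step 1: +7 new -> 9 infected
Step 2: +7 new -> 16 infected
Step 3: +7 new -> 23 infected
Step 4: +2 new -> 25 infected
Step 5: +1 new -> 26 infected
Step 6: +0 new -> 26 infected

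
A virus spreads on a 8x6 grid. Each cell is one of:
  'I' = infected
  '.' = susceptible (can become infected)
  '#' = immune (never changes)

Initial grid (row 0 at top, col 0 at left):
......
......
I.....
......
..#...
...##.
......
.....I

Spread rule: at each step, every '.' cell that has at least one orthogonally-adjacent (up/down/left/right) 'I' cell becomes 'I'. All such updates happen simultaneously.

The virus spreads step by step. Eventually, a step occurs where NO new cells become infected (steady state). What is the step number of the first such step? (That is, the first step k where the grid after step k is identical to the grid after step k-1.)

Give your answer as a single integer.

Answer: 8

Derivation:
Step 0 (initial): 2 infected
Step 1: +5 new -> 7 infected
Step 2: +8 new -> 15 infected
Step 3: +9 new -> 24 infected
Step 4: +10 new -> 34 infected
Step 5: +8 new -> 42 infected
Step 6: +2 new -> 44 infected
Step 7: +1 new -> 45 infected
Step 8: +0 new -> 45 infected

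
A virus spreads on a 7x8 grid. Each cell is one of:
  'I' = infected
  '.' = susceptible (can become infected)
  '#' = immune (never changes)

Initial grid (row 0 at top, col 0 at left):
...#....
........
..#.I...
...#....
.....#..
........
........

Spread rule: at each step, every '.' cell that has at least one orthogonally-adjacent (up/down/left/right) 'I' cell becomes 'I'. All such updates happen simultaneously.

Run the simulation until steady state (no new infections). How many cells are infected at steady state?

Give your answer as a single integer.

Step 0 (initial): 1 infected
Step 1: +4 new -> 5 infected
Step 2: +6 new -> 11 infected
Step 3: +7 new -> 18 infected
Step 4: +10 new -> 28 infected
Step 5: +11 new -> 39 infected
Step 6: +8 new -> 47 infected
Step 7: +4 new -> 51 infected
Step 8: +1 new -> 52 infected
Step 9: +0 new -> 52 infected

Answer: 52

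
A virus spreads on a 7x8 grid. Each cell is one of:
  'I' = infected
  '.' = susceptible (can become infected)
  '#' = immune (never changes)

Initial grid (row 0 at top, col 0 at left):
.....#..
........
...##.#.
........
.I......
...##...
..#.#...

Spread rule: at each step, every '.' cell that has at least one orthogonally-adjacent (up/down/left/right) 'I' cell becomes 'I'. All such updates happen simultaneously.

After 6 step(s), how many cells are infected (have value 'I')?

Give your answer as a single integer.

Answer: 36

Derivation:
Step 0 (initial): 1 infected
Step 1: +4 new -> 5 infected
Step 2: +7 new -> 12 infected
Step 3: +6 new -> 18 infected
Step 4: +5 new -> 23 infected
Step 5: +6 new -> 29 infected
Step 6: +7 new -> 36 infected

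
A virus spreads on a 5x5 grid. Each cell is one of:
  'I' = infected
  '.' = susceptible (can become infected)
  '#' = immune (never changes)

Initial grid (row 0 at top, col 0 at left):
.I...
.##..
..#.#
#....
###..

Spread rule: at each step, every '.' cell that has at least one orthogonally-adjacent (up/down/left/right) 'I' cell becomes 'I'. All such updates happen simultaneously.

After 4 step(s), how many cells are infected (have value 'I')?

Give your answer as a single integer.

Answer: 11

Derivation:
Step 0 (initial): 1 infected
Step 1: +2 new -> 3 infected
Step 2: +2 new -> 5 infected
Step 3: +3 new -> 8 infected
Step 4: +3 new -> 11 infected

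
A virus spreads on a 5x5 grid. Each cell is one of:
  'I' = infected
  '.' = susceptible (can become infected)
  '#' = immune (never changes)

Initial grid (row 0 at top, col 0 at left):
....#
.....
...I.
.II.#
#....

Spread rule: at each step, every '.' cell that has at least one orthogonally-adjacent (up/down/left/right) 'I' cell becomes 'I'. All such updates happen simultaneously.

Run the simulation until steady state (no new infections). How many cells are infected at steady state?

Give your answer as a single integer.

Step 0 (initial): 3 infected
Step 1: +8 new -> 11 infected
Step 2: +6 new -> 17 infected
Step 3: +4 new -> 21 infected
Step 4: +1 new -> 22 infected
Step 5: +0 new -> 22 infected

Answer: 22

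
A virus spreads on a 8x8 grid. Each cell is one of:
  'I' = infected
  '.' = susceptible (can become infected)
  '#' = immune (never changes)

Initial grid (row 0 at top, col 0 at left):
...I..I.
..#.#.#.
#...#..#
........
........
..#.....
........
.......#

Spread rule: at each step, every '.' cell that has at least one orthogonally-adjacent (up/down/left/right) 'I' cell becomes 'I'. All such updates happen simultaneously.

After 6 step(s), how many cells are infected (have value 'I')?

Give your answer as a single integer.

Step 0 (initial): 2 infected
Step 1: +5 new -> 7 infected
Step 2: +4 new -> 11 infected
Step 3: +5 new -> 16 infected
Step 4: +7 new -> 23 infected
Step 5: +6 new -> 29 infected
Step 6: +7 new -> 36 infected

Answer: 36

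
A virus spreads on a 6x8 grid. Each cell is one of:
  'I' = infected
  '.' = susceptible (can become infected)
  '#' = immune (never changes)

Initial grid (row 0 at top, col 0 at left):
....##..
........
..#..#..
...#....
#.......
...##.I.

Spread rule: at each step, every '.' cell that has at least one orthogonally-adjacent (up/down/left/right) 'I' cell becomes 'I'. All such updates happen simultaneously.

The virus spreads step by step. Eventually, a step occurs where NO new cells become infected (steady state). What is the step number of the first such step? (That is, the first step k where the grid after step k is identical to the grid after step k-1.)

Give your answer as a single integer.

Answer: 12

Derivation:
Step 0 (initial): 1 infected
Step 1: +3 new -> 4 infected
Step 2: +3 new -> 7 infected
Step 3: +4 new -> 11 infected
Step 4: +4 new -> 15 infected
Step 5: +5 new -> 20 infected
Step 6: +6 new -> 26 infected
Step 7: +3 new -> 29 infected
Step 8: +5 new -> 34 infected
Step 9: +3 new -> 37 infected
Step 10: +2 new -> 39 infected
Step 11: +1 new -> 40 infected
Step 12: +0 new -> 40 infected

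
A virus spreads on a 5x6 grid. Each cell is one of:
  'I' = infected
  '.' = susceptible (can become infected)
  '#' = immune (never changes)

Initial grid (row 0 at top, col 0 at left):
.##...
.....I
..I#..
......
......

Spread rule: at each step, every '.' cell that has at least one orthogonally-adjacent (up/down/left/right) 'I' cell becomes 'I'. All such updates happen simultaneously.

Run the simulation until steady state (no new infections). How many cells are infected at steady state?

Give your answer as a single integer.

Step 0 (initial): 2 infected
Step 1: +6 new -> 8 infected
Step 2: +9 new -> 17 infected
Step 3: +7 new -> 24 infected
Step 4: +3 new -> 27 infected
Step 5: +0 new -> 27 infected

Answer: 27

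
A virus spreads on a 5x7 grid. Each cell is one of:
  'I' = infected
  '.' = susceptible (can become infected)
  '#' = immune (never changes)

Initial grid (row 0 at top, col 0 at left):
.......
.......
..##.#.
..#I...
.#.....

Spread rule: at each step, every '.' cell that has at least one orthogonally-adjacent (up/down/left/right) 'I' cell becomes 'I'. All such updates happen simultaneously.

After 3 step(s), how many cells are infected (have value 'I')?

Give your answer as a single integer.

Step 0 (initial): 1 infected
Step 1: +2 new -> 3 infected
Step 2: +4 new -> 7 infected
Step 3: +3 new -> 10 infected

Answer: 10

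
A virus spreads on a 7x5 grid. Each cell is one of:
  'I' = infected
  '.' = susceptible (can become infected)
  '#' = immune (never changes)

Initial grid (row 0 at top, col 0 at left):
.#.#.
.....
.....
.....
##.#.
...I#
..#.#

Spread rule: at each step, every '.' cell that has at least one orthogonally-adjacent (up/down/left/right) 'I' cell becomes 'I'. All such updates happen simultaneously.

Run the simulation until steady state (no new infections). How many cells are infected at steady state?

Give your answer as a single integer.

Step 0 (initial): 1 infected
Step 1: +2 new -> 3 infected
Step 2: +2 new -> 5 infected
Step 3: +3 new -> 8 infected
Step 4: +4 new -> 12 infected
Step 5: +5 new -> 17 infected
Step 6: +6 new -> 23 infected
Step 7: +2 new -> 25 infected
Step 8: +2 new -> 27 infected
Step 9: +0 new -> 27 infected

Answer: 27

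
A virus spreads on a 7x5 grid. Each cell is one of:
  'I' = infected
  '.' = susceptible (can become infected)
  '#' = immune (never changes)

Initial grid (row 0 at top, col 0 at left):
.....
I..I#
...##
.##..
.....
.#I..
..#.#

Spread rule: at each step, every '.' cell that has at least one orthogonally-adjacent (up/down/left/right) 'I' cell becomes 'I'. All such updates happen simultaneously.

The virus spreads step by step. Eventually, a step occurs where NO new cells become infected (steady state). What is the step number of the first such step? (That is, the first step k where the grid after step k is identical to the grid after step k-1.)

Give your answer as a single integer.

Step 0 (initial): 3 infected
Step 1: +7 new -> 10 infected
Step 2: +10 new -> 20 infected
Step 3: +3 new -> 23 infected
Step 4: +2 new -> 25 infected
Step 5: +1 new -> 26 infected
Step 6: +1 new -> 27 infected
Step 7: +0 new -> 27 infected

Answer: 7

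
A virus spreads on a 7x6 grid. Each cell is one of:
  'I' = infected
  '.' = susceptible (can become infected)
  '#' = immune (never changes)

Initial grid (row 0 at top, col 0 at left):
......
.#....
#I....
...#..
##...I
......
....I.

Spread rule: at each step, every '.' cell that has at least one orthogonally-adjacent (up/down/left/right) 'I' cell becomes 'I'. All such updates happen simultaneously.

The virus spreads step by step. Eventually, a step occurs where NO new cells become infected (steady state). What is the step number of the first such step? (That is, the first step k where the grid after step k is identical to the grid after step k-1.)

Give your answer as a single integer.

Step 0 (initial): 3 infected
Step 1: +8 new -> 11 infected
Step 2: +9 new -> 20 infected
Step 3: +7 new -> 27 infected
Step 4: +6 new -> 33 infected
Step 5: +3 new -> 36 infected
Step 6: +1 new -> 37 infected
Step 7: +0 new -> 37 infected

Answer: 7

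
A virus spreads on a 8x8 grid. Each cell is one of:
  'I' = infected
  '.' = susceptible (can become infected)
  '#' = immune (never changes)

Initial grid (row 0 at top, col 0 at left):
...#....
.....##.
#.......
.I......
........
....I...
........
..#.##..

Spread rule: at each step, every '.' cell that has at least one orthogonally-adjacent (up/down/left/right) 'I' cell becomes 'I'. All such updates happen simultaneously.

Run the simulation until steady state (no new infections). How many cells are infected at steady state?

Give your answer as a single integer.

Step 0 (initial): 2 infected
Step 1: +8 new -> 10 infected
Step 2: +13 new -> 23 infected
Step 3: +13 new -> 36 infected
Step 4: +11 new -> 47 infected
Step 5: +5 new -> 52 infected
Step 6: +2 new -> 54 infected
Step 7: +2 new -> 56 infected
Step 8: +1 new -> 57 infected
Step 9: +0 new -> 57 infected

Answer: 57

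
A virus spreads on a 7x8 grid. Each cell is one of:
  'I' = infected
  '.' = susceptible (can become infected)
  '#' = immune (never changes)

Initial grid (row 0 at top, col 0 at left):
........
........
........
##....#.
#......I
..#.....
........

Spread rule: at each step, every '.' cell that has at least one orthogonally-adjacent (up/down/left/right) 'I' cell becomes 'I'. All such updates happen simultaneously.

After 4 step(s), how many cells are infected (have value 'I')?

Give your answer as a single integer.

Step 0 (initial): 1 infected
Step 1: +3 new -> 4 infected
Step 2: +4 new -> 8 infected
Step 3: +6 new -> 14 infected
Step 4: +7 new -> 21 infected

Answer: 21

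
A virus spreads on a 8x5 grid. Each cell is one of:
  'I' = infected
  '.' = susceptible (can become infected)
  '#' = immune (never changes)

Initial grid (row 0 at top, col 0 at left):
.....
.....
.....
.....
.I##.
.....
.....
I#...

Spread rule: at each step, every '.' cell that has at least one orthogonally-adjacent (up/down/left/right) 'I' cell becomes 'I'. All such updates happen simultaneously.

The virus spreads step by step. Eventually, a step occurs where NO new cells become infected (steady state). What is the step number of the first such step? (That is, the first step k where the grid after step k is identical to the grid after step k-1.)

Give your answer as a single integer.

Answer: 8

Derivation:
Step 0 (initial): 2 infected
Step 1: +4 new -> 6 infected
Step 2: +6 new -> 12 infected
Step 3: +6 new -> 18 infected
Step 4: +8 new -> 26 infected
Step 5: +7 new -> 33 infected
Step 6: +3 new -> 36 infected
Step 7: +1 new -> 37 infected
Step 8: +0 new -> 37 infected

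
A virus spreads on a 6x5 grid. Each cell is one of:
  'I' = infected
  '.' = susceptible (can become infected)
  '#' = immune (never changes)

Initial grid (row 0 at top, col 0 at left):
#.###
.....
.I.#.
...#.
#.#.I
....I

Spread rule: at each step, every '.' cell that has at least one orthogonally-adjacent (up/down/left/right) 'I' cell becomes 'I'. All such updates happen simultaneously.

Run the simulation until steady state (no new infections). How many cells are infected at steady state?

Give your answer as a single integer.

Answer: 22

Derivation:
Step 0 (initial): 3 infected
Step 1: +7 new -> 10 infected
Step 2: +8 new -> 18 infected
Step 3: +3 new -> 21 infected
Step 4: +1 new -> 22 infected
Step 5: +0 new -> 22 infected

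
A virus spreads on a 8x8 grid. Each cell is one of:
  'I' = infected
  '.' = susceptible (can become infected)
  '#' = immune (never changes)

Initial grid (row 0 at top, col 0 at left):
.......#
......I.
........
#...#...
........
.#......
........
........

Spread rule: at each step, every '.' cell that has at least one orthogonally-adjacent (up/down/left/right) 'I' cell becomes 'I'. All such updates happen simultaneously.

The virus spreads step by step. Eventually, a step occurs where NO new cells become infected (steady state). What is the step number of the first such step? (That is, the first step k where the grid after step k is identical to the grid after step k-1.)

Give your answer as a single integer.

Step 0 (initial): 1 infected
Step 1: +4 new -> 5 infected
Step 2: +5 new -> 10 infected
Step 3: +6 new -> 16 infected
Step 4: +6 new -> 22 infected
Step 5: +8 new -> 30 infected
Step 6: +9 new -> 39 infected
Step 7: +8 new -> 47 infected
Step 8: +4 new -> 51 infected
Step 9: +3 new -> 54 infected
Step 10: +3 new -> 57 infected
Step 11: +2 new -> 59 infected
Step 12: +1 new -> 60 infected
Step 13: +0 new -> 60 infected

Answer: 13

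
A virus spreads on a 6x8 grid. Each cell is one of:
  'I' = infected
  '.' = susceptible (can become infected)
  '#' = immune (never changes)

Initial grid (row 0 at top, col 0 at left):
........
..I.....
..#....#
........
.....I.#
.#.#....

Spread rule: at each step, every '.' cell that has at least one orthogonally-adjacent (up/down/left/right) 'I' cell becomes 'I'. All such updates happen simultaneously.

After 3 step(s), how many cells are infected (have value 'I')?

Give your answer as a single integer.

Answer: 32

Derivation:
Step 0 (initial): 2 infected
Step 1: +7 new -> 9 infected
Step 2: +12 new -> 21 infected
Step 3: +11 new -> 32 infected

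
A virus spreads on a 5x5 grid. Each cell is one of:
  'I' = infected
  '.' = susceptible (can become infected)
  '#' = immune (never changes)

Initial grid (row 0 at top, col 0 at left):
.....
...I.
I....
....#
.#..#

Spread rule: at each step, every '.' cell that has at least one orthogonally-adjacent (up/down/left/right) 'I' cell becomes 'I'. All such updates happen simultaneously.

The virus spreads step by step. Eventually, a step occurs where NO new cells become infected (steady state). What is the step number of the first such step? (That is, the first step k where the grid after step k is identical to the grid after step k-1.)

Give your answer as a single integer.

Answer: 5

Derivation:
Step 0 (initial): 2 infected
Step 1: +7 new -> 9 infected
Step 2: +9 new -> 18 infected
Step 3: +3 new -> 21 infected
Step 4: +1 new -> 22 infected
Step 5: +0 new -> 22 infected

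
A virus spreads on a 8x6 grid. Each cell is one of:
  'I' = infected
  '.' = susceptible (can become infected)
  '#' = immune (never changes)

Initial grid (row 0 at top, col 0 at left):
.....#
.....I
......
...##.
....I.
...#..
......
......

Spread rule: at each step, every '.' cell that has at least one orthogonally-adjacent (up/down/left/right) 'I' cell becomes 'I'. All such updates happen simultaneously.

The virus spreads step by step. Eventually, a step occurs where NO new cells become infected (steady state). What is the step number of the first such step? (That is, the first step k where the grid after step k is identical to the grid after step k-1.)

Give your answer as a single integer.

Answer: 8

Derivation:
Step 0 (initial): 2 infected
Step 1: +5 new -> 7 infected
Step 2: +7 new -> 14 infected
Step 3: +9 new -> 23 infected
Step 4: +9 new -> 32 infected
Step 5: +7 new -> 39 infected
Step 6: +4 new -> 43 infected
Step 7: +1 new -> 44 infected
Step 8: +0 new -> 44 infected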